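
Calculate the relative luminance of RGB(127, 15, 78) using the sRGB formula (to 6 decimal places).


Linearize each channel (sRGB transfer function): c = v/255; c_lin = c/12.92 if c ≤ 0.04045, else ((c+0.055)/1.055)^2.4
  R: 127/255 ≈ 0.498039 > 0.04045 → ((0.498039+0.055)/1.055)^2.4 ≈ 0.212231
  G: 15/255 ≈ 0.058824 > 0.04045 → ((0.058824+0.055)/1.055)^2.4 ≈ 0.004777
  B: 78/255 ≈ 0.305882 > 0.04045 → ((0.305882+0.055)/1.055)^2.4 ≈ 0.076185
R_lin = 0.212231, G_lin = 0.004777, B_lin = 0.076185
L = 0.2126×R + 0.7152×G + 0.0722×B
L = 0.2126×0.212231 + 0.7152×0.004777 + 0.0722×0.076185
L ≈ 0.054037


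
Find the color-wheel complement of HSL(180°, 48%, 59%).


Complement = opposite side of color wheel = hue + 180°
H' = (180 + 180) mod 360 = 0°
S and L unchanged.
= HSL(0°, 48%, 59%)


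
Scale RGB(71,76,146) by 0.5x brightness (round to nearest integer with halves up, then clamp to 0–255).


Multiply each channel by 0.5, round half up, clamp to [0, 255]
R: 71×0.5 = 35.5 → round → 36
G: 76×0.5 = 38
B: 146×0.5 = 73
= RGB(36, 38, 73)


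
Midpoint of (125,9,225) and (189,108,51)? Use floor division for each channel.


Midpoint: each channel = ⌊(C₁+C₂)/2⌋
R: ⌊(125+189)/2⌋ = 157
G: ⌊(9+108)/2⌋ = 58
B: ⌊(225+51)/2⌋ = 138
= RGB(157, 58, 138)


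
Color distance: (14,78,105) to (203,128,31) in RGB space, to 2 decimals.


d = √[(R₁-R₂)² + (G₁-G₂)² + (B₁-B₂)²]
d = √[(14-203)² + (78-128)² + (105-31)²]
d = √[35721 + 2500 + 5476]
d = √43697
d ≈ 209.04


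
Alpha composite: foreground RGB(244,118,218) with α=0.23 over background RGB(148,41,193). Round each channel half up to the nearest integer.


C = α×F + (1-α)×B, with 1-α = 0.77
R: 0.23×244 + 0.77×148 = 56.12 + 113.96 = 170.08 → 170
G: 0.23×118 + 0.77×41 = 27.14 + 31.57 = 58.71 → 59
B: 0.23×218 + 0.77×193 = 50.14 + 148.61 = 198.75 → 199
= RGB(170, 59, 199)


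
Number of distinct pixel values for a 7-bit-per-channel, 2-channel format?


Total bits = 7 bits/channel × 2 channels = 14 bits
Distinct pixel values = 2^14
= 16,384 pixel values


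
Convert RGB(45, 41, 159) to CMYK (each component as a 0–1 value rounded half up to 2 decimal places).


R'=45/255≈0.1765, G'=41/255≈0.1608, B'=159/255≈0.6235
K = 1 - max(R',G',B') = 1 - 159/255 = 96/255 = 0.37647… → 0.38
(1-R'-K)/(1-K) simplifies to (max-R)/max with max = 159:
C = (159-45)/159 = 114/159 = 0.71698… → 0.72
M = (159-41)/159 = 118/159 = 0.74213… → 0.74
Y = (159-159)/159 = 0/159 = 0 → 0.00
= CMYK(0.72, 0.74, 0.00, 0.38)


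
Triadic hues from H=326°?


Triadic: equally spaced at 120° intervals
H1 = 326°
H2 = (326 + 120) mod 360 = 86°
H3 = (326 + 240) mod 360 = 206°
Triadic = 326°, 86°, 206°


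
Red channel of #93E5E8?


Color: #93E5E8
R = 93 = 147
G = E5 = 229
B = E8 = 232
Red = 147


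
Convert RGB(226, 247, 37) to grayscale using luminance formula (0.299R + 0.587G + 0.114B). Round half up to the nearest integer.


Gray = 0.299×R + 0.587×G + 0.114×B
Gray = 0.299×226 + 0.587×247 + 0.114×37
Gray = 67.574 + 144.989 + 4.218
Gray = 216.781 → round half up → 217
Gray = 217


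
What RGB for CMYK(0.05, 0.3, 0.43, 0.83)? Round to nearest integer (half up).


R = 255 × (1-C) × (1-K) = 255 × 0.95 × 0.17 = 41.1825 → 41
G = 255 × (1-M) × (1-K) = 255 × 0.70 × 0.17 = 30.345 → 30
B = 255 × (1-Y) × (1-K) = 255 × 0.57 × 0.17 = 24.7095 → 25
= RGB(41, 30, 25)


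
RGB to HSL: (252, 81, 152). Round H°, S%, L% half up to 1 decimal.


Normalize: R'=252/255≈0.9882, G'=81/255≈0.3176, B'=152/255≈0.5961
Max=252/255, Min=81/255, Δ=Max-Min=171/255
L = (Max+Min)/2 = (252+81)/510 = 333/510 = 0.65294… → L = 65.3%
L > 0.5 → S = Δ/(2-Max-Min) = 171/(510-252-81) = 171/177 = 0.96610… → S = 96.6%
(the 1/255 factors cancel in S and H, so raw channel differences can be used)
Max is R' → H = 60 × (((G-B)/Δ) mod 6) = 60 × (((81-152)/171) mod 6)
  (-71)/171 = -0.4152…; negative, so add 6 → 5.5847…
  H = 60 × 5.5847… = 335.087…° → H = 335.1°
= HSL(335.1°, 96.6%, 65.3%)


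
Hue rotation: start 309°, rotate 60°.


New hue = (H + rotation) mod 360
New hue = (309 + 60) mod 360
= 369 mod 360
= 9°


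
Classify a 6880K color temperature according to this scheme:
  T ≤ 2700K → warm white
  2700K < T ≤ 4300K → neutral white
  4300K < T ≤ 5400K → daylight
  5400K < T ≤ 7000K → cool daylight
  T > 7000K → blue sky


Temperature: 6880K
5400K < 6880K ≤ 7000K → cool daylight
Classification: cool daylight


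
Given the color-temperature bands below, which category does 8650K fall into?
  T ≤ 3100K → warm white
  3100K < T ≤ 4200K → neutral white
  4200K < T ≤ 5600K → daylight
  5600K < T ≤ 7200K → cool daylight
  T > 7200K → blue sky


Temperature: 8650K
8650K > 7200K → blue sky
Classification: blue sky


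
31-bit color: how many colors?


Colors = 2^bits = 2^31
= 2,147,483,648 colors


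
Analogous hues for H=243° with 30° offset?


Base hue: 243°
Left analog: (243 - 30) mod 360 = 213°
Right analog: (243 + 30) mod 360 = 273°
Analogous hues = 213° and 273°


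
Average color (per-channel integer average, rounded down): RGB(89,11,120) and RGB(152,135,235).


Midpoint: each channel = ⌊(C₁+C₂)/2⌋
R: ⌊(89+152)/2⌋ = 120
G: ⌊(11+135)/2⌋ = 73
B: ⌊(120+235)/2⌋ = 177
= RGB(120, 73, 177)


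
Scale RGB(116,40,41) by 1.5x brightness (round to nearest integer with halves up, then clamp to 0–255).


Multiply each channel by 1.5, round half up, clamp to [0, 255]
R: 116×1.5 = 174
G: 40×1.5 = 60
B: 41×1.5 = 61.5 → round → 62
= RGB(174, 60, 62)


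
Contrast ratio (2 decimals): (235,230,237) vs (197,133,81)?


Linearize each sRGB channel c=v/255: c/12.92 if c ≤ 0.04045 else ((c+0.055)/1.055)^2.4
L = 0.2126×R_lin + 0.7152×G_lin + 0.0722×B_lin
Color 1 (235,230,237):
  R=235: 235/255≈0.9216 > 0.04045 → ((0.9216+0.055)/1.055)^2.4 ≈ 0.83077
  G=230: 230/255≈0.9020 > 0.04045 → ((0.9020+0.055)/1.055)^2.4 ≈ 0.79130
  B=237: 237/255≈0.9294 > 0.04045 → ((0.9294+0.055)/1.055)^2.4 ≈ 0.84687
  L1 = 0.2126×0.83077 + 0.7152×0.79130 + 0.0722×0.84687 ≈ 0.80370
Color 2 (197,133,81):
  R=197: 197/255≈0.7725 > 0.04045 → ((0.7725+0.055)/1.055)^2.4 ≈ 0.55834
  G=133: 133/255≈0.5216 > 0.04045 → ((0.5216+0.055)/1.055)^2.4 ≈ 0.23455
  B=81: 81/255≈0.3176 > 0.04045 → ((0.3176+0.055)/1.055)^2.4 ≈ 0.08228
  L2 = 0.2126×0.55834 + 0.7152×0.23455 + 0.0722×0.08228 ≈ 0.29239
Lighter = 0.80370, Darker = 0.29239
Ratio = (L_lighter + 0.05) / (L_darker + 0.05)
Ratio = (0.80370 + 0.05) / (0.29239 + 0.05) = 0.85370 / 0.34239 ≈ 2.4933
Ratio ≈ 2.49:1


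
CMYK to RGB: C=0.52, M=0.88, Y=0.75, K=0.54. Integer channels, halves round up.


R = 255 × (1-C) × (1-K) = 255 × 0.48 × 0.46 = 56.304 → 56
G = 255 × (1-M) × (1-K) = 255 × 0.12 × 0.46 = 14.076 → 14
B = 255 × (1-Y) × (1-K) = 255 × 0.25 × 0.46 = 29.325 → 29
= RGB(56, 14, 29)


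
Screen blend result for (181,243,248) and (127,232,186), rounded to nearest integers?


Screen: C = 255 - (255-A)×(255-B)/255, rounded to nearest integer
R: 255 - (255-181)×(255-127)/255 = 255 - 9472/255 ≈ 255 - 37.145 = 217.855 → 218
G: 255 - (255-243)×(255-232)/255 = 255 - 276/255 ≈ 255 - 1.082 = 253.918 → 254
B: 255 - (255-248)×(255-186)/255 = 255 - 483/255 ≈ 255 - 1.894 = 253.106 → 253
= RGB(218, 254, 253)


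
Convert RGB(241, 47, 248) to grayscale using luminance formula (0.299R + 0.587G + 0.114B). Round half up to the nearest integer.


Gray = 0.299×R + 0.587×G + 0.114×B
Gray = 0.299×241 + 0.587×47 + 0.114×248
Gray = 72.059 + 27.589 + 28.272
Gray = 127.920 → round half up → 128
Gray = 128


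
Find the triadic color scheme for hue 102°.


Triadic: equally spaced at 120° intervals
H1 = 102°
H2 = (102 + 120) mod 360 = 222°
H3 = (102 + 240) mod 360 = 342°
Triadic = 102°, 222°, 342°


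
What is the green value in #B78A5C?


Color: #B78A5C
R = B7 = 183
G = 8A = 138
B = 5C = 92
Green = 138


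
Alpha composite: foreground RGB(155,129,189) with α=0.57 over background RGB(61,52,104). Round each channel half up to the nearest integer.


C = α×F + (1-α)×B, with 1-α = 0.43
R: 0.57×155 + 0.43×61 = 88.35 + 26.23 = 114.58 → 115
G: 0.57×129 + 0.43×52 = 73.53 + 22.36 = 95.89 → 96
B: 0.57×189 + 0.43×104 = 107.73 + 44.72 = 152.45 → 152
= RGB(115, 96, 152)


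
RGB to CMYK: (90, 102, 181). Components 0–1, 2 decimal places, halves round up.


R'=90/255≈0.3529, G'=102/255≈0.4000, B'=181/255≈0.7098
K = 1 - max(R',G',B') = 1 - 181/255 = 74/255 = 0.29019… → 0.29
(1-R'-K)/(1-K) simplifies to (max-R)/max with max = 181:
C = (181-90)/181 = 91/181 = 0.50276… → 0.50
M = (181-102)/181 = 79/181 = 0.43646… → 0.44
Y = (181-181)/181 = 0/181 = 0 → 0.00
= CMYK(0.50, 0.44, 0.00, 0.29)


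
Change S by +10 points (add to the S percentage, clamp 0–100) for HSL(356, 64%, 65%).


Original S = 64%
Adjustment = +10 percentage points
New S = 64 + (10) = 74
Clamp to [0, 100] → 74
= HSL(356°, 74%, 65%)


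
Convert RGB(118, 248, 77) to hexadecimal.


R = 118 → 76 (hex)
G = 248 → F8 (hex)
B = 77 → 4D (hex)
Hex = #76F84D


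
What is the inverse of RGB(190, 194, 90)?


Invert: (255-R, 255-G, 255-B)
R: 255-190 = 65
G: 255-194 = 61
B: 255-90 = 165
= RGB(65, 61, 165)


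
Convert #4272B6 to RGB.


42 → 66 (R)
72 → 114 (G)
B6 → 182 (B)
= RGB(66, 114, 182)


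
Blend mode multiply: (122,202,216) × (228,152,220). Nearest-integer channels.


Multiply: C = A×B/255, rounded to nearest integer
R: 122×228/255 = 27816/255 ≈ 109.082 → 109
G: 202×152/255 = 30704/255 ≈ 120.408 → 120
B: 216×220/255 = 47520/255 ≈ 186.353 → 186
= RGB(109, 120, 186)


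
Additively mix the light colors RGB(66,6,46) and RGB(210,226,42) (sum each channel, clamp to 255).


Additive: each channel = min(255, C₁+C₂)
R: 66+210 = 276 → 255
G: 6+226 = 232 → 232
B: 46+42 = 88 → 88
= RGB(255, 232, 88)


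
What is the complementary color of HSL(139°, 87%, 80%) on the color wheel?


Complement = opposite side of color wheel = hue + 180°
H' = (139 + 180) mod 360 = 319°
S and L unchanged.
= HSL(319°, 87%, 80%)


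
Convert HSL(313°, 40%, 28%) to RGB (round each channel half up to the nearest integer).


H=313°, S=0.40, L=0.28
C = (1-|2L-1|)×S = (1-|-0.44|)×0.40 = 0.224
H' = H/60 = 313/60 ≈ 5.2167; X = C×(1-|H' mod 2 - 1|) ≈ 0.1755
m = L - C/2 = 0.28 - 0.112 = 0.168
Sector ⌊H'⌋ = 5 → (R',G',B') = (0.224, 0.0, ≈0.1755)
RGB = ((R'+m)×255, (G'+m)×255, (B'+m)×255) = (99.96, 42.84, 87.584)
Round half up → RGB(100, 43, 88)


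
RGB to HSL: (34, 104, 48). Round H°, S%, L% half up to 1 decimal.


Normalize: R'=34/255≈0.1333, G'=104/255≈0.4078, B'=48/255≈0.1882
Max=104/255, Min=34/255, Δ=Max-Min=70/255
L = (Max+Min)/2 = (104+34)/510 = 138/510 = 0.27058… → L = 27.1%
L ≤ 0.5 → S = Δ/(Max+Min) = 70/(104+34) = 70/138 = 0.50724… → S = 50.7%
(the 1/255 factors cancel in S and H, so raw channel differences can be used)
Max is G' → H = 60 × ((B-R)/Δ + 2) = 60 × ((48-34)/70 + 2)
  14/70 + 2 = 0.2 + 2 = 2.2
  H = 60 × 2.2 = 132° → H = 132.0°
= HSL(132.0°, 50.7%, 27.1%)


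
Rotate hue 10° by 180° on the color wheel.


New hue = (H + rotation) mod 360
New hue = (10 + 180) mod 360
= 190 mod 360
= 190°


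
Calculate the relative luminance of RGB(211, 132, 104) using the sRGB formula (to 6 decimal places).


Linearize each channel (sRGB transfer function): c = v/255; c_lin = c/12.92 if c ≤ 0.04045, else ((c+0.055)/1.055)^2.4
  R: 211/255 ≈ 0.827451 > 0.04045 → ((0.827451+0.055)/1.055)^2.4 ≈ 0.651406
  G: 132/255 ≈ 0.517647 > 0.04045 → ((0.517647+0.055)/1.055)^2.4 ≈ 0.230740
  B: 104/255 ≈ 0.407843 > 0.04045 → ((0.407843+0.055)/1.055)^2.4 ≈ 0.138432
R_lin = 0.651406, G_lin = 0.230740, B_lin = 0.138432
L = 0.2126×R + 0.7152×G + 0.0722×B
L = 0.2126×0.651406 + 0.7152×0.230740 + 0.0722×0.138432
L ≈ 0.313509


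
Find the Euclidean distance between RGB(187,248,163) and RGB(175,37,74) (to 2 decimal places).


d = √[(R₁-R₂)² + (G₁-G₂)² + (B₁-B₂)²]
d = √[(187-175)² + (248-37)² + (163-74)²]
d = √[144 + 44521 + 7921]
d = √52586
d ≈ 229.32


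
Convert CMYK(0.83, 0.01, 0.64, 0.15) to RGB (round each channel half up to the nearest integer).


R = 255 × (1-C) × (1-K) = 255 × 0.17 × 0.85 = 36.8475 → 37
G = 255 × (1-M) × (1-K) = 255 × 0.99 × 0.85 = 214.5825 → 215
B = 255 × (1-Y) × (1-K) = 255 × 0.36 × 0.85 = 78.03 → 78
= RGB(37, 215, 78)


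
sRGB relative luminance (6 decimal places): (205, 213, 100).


Linearize each channel (sRGB transfer function): c = v/255; c_lin = c/12.92 if c ≤ 0.04045, else ((c+0.055)/1.055)^2.4
  R: 205/255 ≈ 0.803922 > 0.04045 → ((0.803922+0.055)/1.055)^2.4 ≈ 0.610496
  G: 213/255 ≈ 0.835294 > 0.04045 → ((0.835294+0.055)/1.055)^2.4 ≈ 0.665387
  B: 100/255 ≈ 0.392157 > 0.04045 → ((0.392157+0.055)/1.055)^2.4 ≈ 0.127438
R_lin = 0.610496, G_lin = 0.665387, B_lin = 0.127438
L = 0.2126×R + 0.7152×G + 0.0722×B
L = 0.2126×0.610496 + 0.7152×0.665387 + 0.0722×0.127438
L ≈ 0.614877


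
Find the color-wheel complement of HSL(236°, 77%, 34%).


Complement = opposite side of color wheel = hue + 180°
H' = (236 + 180) mod 360 = 56°
S and L unchanged.
= HSL(56°, 77%, 34%)


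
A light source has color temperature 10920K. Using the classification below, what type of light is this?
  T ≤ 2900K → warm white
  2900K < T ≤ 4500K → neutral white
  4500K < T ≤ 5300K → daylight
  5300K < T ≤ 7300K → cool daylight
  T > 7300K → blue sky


Temperature: 10920K
10920K > 7300K → blue sky
Classification: blue sky


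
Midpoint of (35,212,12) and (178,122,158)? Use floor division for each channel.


Midpoint: each channel = ⌊(C₁+C₂)/2⌋
R: ⌊(35+178)/2⌋ = 106
G: ⌊(212+122)/2⌋ = 167
B: ⌊(12+158)/2⌋ = 85
= RGB(106, 167, 85)


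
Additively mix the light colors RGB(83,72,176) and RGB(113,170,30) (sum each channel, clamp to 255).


Additive: each channel = min(255, C₁+C₂)
R: 83+113 = 196 → 196
G: 72+170 = 242 → 242
B: 176+30 = 206 → 206
= RGB(196, 242, 206)


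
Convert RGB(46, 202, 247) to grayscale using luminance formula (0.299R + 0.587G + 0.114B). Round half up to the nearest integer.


Gray = 0.299×R + 0.587×G + 0.114×B
Gray = 0.299×46 + 0.587×202 + 0.114×247
Gray = 13.754 + 118.574 + 28.158
Gray = 160.486 → round half up → 160
Gray = 160


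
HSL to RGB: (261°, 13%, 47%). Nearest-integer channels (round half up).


H=261°, S=0.13, L=0.47
C = (1-|2L-1|)×S = (1-|-0.06|)×0.13 = 0.1222
H' = H/60 = 261/60 ≈ 4.3500; X = C×(1-|H' mod 2 - 1|) = 0.04277
m = L - C/2 = 0.47 - 0.0611 = 0.4089
Sector ⌊H'⌋ = 4 → (R',G',B') = (0.04277, 0.0, 0.1222)
RGB = ((R'+m)×255, (G'+m)×255, (B'+m)×255) = (115.17585, 104.2695, 135.4305)
Round half up → RGB(115, 104, 135)


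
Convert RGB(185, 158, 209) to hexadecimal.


R = 185 → B9 (hex)
G = 158 → 9E (hex)
B = 209 → D1 (hex)
Hex = #B99ED1


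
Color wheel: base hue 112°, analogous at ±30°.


Base hue: 112°
Left analog: (112 - 30) mod 360 = 82°
Right analog: (112 + 30) mod 360 = 142°
Analogous hues = 82° and 142°


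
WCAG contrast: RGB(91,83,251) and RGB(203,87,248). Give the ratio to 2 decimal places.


Linearize each sRGB channel c=v/255: c/12.92 if c ≤ 0.04045 else ((c+0.055)/1.055)^2.4
L = 0.2126×R_lin + 0.7152×G_lin + 0.0722×B_lin
Color 1 (91,83,251):
  R=91: 91/255≈0.3569 > 0.04045 → ((0.3569+0.055)/1.055)^2.4 ≈ 0.10462
  G=83: 83/255≈0.3255 > 0.04045 → ((0.3255+0.055)/1.055)^2.4 ≈ 0.08650
  B=251: 251/255≈0.9843 > 0.04045 → ((0.9843+0.055)/1.055)^2.4 ≈ 0.96469
  L1 = 0.2126×0.10462 + 0.7152×0.08650 + 0.0722×0.96469 ≈ 0.15376
Color 2 (203,87,248):
  R=203: 203/255≈0.7961 > 0.04045 → ((0.7961+0.055)/1.055)^2.4 ≈ 0.59720
  G=87: 87/255≈0.3412 > 0.04045 → ((0.3412+0.055)/1.055)^2.4 ≈ 0.09531
  B=248: 248/255≈0.9725 > 0.04045 → ((0.9725+0.055)/1.055)^2.4 ≈ 0.93869
  L2 = 0.2126×0.59720 + 0.7152×0.09531 + 0.0722×0.93869 ≈ 0.26290
Lighter = 0.26290, Darker = 0.15376
Ratio = (L_lighter + 0.05) / (L_darker + 0.05)
Ratio = (0.26290 + 0.05) / (0.15376 + 0.05) = 0.31290 / 0.20376 ≈ 1.5357
Ratio ≈ 1.54:1


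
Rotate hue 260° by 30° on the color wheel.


New hue = (H + rotation) mod 360
New hue = (260 + 30) mod 360
= 290 mod 360
= 290°


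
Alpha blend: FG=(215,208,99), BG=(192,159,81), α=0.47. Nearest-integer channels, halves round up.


C = α×F + (1-α)×B, with 1-α = 0.53
R: 0.47×215 + 0.53×192 = 101.05 + 101.76 = 202.81 → 203
G: 0.47×208 + 0.53×159 = 97.76 + 84.27 = 182.03 → 182
B: 0.47×99 + 0.53×81 = 46.53 + 42.93 = 89.46 → 89
= RGB(203, 182, 89)


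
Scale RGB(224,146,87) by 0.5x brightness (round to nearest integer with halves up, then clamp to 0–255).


Multiply each channel by 0.5, round half up, clamp to [0, 255]
R: 224×0.5 = 112
G: 146×0.5 = 73
B: 87×0.5 = 43.5 → round → 44
= RGB(112, 73, 44)


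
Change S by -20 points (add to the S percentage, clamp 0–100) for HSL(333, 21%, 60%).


Original S = 21%
Adjustment = -20 percentage points
New S = 21 + (-20) = 1
Clamp to [0, 100] → 1
= HSL(333°, 1%, 60%)


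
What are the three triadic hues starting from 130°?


Triadic: equally spaced at 120° intervals
H1 = 130°
H2 = (130 + 120) mod 360 = 250°
H3 = (130 + 240) mod 360 = 10°
Triadic = 130°, 250°, 10°


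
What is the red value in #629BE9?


Color: #629BE9
R = 62 = 98
G = 9B = 155
B = E9 = 233
Red = 98


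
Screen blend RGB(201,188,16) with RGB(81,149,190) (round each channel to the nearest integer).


Screen: C = 255 - (255-A)×(255-B)/255, rounded to nearest integer
R: 255 - (255-201)×(255-81)/255 = 255 - 9396/255 ≈ 255 - 36.847 = 218.153 → 218
G: 255 - (255-188)×(255-149)/255 = 255 - 7102/255 ≈ 255 - 27.851 = 227.149 → 227
B: 255 - (255-16)×(255-190)/255 = 255 - 15535/255 ≈ 255 - 60.922 = 194.078 → 194
= RGB(218, 227, 194)


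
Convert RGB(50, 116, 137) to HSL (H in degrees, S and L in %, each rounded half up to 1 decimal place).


Normalize: R'=50/255≈0.1961, G'=116/255≈0.4549, B'=137/255≈0.5373
Max=137/255, Min=50/255, Δ=Max-Min=87/255
L = (Max+Min)/2 = (137+50)/510 = 187/510 = 0.36666… → L = 36.7%
L ≤ 0.5 → S = Δ/(Max+Min) = 87/(137+50) = 87/187 = 0.46524… → S = 46.5%
(the 1/255 factors cancel in S and H, so raw channel differences can be used)
Max is B' → H = 60 × ((R-G)/Δ + 4) = 60 × ((50-116)/87 + 4)
  -66/87 + 4 = -0.7586… + 4 = 3.2413…
  H = 60 × 3.2413… = 194.482…° → H = 194.5°
= HSL(194.5°, 46.5%, 36.7%)


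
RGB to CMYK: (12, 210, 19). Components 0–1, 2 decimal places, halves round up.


R'=12/255≈0.0471, G'=210/255≈0.8235, B'=19/255≈0.0745
K = 1 - max(R',G',B') = 1 - 210/255 = 45/255 = 0.17647… → 0.18
(1-R'-K)/(1-K) simplifies to (max-R)/max with max = 210:
C = (210-12)/210 = 198/210 = 0.94285… → 0.94
M = (210-210)/210 = 0/210 = 0 → 0.00
Y = (210-19)/210 = 191/210 = 0.90952… → 0.91
= CMYK(0.94, 0.00, 0.91, 0.18)


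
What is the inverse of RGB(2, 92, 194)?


Invert: (255-R, 255-G, 255-B)
R: 255-2 = 253
G: 255-92 = 163
B: 255-194 = 61
= RGB(253, 163, 61)


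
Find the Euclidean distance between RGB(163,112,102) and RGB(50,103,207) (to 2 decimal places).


d = √[(R₁-R₂)² + (G₁-G₂)² + (B₁-B₂)²]
d = √[(163-50)² + (112-103)² + (102-207)²]
d = √[12769 + 81 + 11025]
d = √23875
d ≈ 154.52


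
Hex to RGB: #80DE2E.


80 → 128 (R)
DE → 222 (G)
2E → 46 (B)
= RGB(128, 222, 46)


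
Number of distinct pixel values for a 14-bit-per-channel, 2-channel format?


Total bits = 14 bits/channel × 2 channels = 28 bits
Distinct pixel values = 2^28
= 268,435,456 pixel values


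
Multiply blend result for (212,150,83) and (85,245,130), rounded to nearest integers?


Multiply: C = A×B/255, rounded to nearest integer
R: 212×85/255 = 18020/255 ≈ 70.667 → 71
G: 150×245/255 = 36750/255 ≈ 144.118 → 144
B: 83×130/255 = 10790/255 ≈ 42.314 → 42
= RGB(71, 144, 42)


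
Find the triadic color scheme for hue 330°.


Triadic: equally spaced at 120° intervals
H1 = 330°
H2 = (330 + 120) mod 360 = 90°
H3 = (330 + 240) mod 360 = 210°
Triadic = 330°, 90°, 210°


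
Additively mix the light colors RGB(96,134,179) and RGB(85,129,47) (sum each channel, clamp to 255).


Additive: each channel = min(255, C₁+C₂)
R: 96+85 = 181 → 181
G: 134+129 = 263 → 255
B: 179+47 = 226 → 226
= RGB(181, 255, 226)


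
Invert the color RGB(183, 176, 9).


Invert: (255-R, 255-G, 255-B)
R: 255-183 = 72
G: 255-176 = 79
B: 255-9 = 246
= RGB(72, 79, 246)


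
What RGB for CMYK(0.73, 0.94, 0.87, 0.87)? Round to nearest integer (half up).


R = 255 × (1-C) × (1-K) = 255 × 0.27 × 0.13 = 8.9505 → 9
G = 255 × (1-M) × (1-K) = 255 × 0.06 × 0.13 = 1.989 → 2
B = 255 × (1-Y) × (1-K) = 255 × 0.13 × 0.13 = 4.3095 → 4
= RGB(9, 2, 4)


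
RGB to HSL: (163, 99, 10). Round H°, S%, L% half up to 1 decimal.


Normalize: R'=163/255≈0.6392, G'=99/255≈0.3882, B'=10/255≈0.0392
Max=163/255, Min=10/255, Δ=Max-Min=153/255
L = (Max+Min)/2 = (163+10)/510 = 173/510 = 0.33921… → L = 33.9%
L ≤ 0.5 → S = Δ/(Max+Min) = 153/(163+10) = 153/173 = 0.88439… → S = 88.4%
(the 1/255 factors cancel in S and H, so raw channel differences can be used)
Max is R' → H = 60 × (((G-B)/Δ) mod 6) = 60 × (((99-10)/153) mod 6)
  89/153 = 0.5816…
  H = 60 × 0.5816… = 34.901…° → H = 34.9°
= HSL(34.9°, 88.4%, 33.9%)


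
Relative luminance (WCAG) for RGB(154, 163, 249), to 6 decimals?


Linearize each channel (sRGB transfer function): c = v/255; c_lin = c/12.92 if c ≤ 0.04045, else ((c+0.055)/1.055)^2.4
  R: 154/255 ≈ 0.603922 > 0.04045 → ((0.603922+0.055)/1.055)^2.4 ≈ 0.323143
  G: 163/255 ≈ 0.639216 > 0.04045 → ((0.639216+0.055)/1.055)^2.4 ≈ 0.366253
  B: 249/255 ≈ 0.976471 > 0.04045 → ((0.976471+0.055)/1.055)^2.4 ≈ 0.947307
R_lin = 0.323143, G_lin = 0.366253, B_lin = 0.947307
L = 0.2126×R + 0.7152×G + 0.0722×B
L = 0.2126×0.323143 + 0.7152×0.366253 + 0.0722×0.947307
L ≈ 0.399040


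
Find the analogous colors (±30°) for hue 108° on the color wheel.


Base hue: 108°
Left analog: (108 - 30) mod 360 = 78°
Right analog: (108 + 30) mod 360 = 138°
Analogous hues = 78° and 138°


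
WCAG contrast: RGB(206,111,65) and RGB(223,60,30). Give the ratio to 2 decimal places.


Linearize each sRGB channel c=v/255: c/12.92 if c ≤ 0.04045 else ((c+0.055)/1.055)^2.4
L = 0.2126×R_lin + 0.7152×G_lin + 0.0722×B_lin
Color 1 (206,111,65):
  R=206: 206/255≈0.8078 > 0.04045 → ((0.8078+0.055)/1.055)^2.4 ≈ 0.61721
  G=111: 111/255≈0.4353 > 0.04045 → ((0.4353+0.055)/1.055)^2.4 ≈ 0.15896
  B=65: 65/255≈0.2549 > 0.04045 → ((0.2549+0.055)/1.055)^2.4 ≈ 0.05286
  L1 = 0.2126×0.61721 + 0.7152×0.15896 + 0.0722×0.05286 ≈ 0.24872
Color 2 (223,60,30):
  R=223: 223/255≈0.8745 > 0.04045 → ((0.8745+0.055)/1.055)^2.4 ≈ 0.73791
  G=60: 60/255≈0.2353 > 0.04045 → ((0.2353+0.055)/1.055)^2.4 ≈ 0.04519
  B=30: 30/255≈0.1176 > 0.04045 → ((0.1176+0.055)/1.055)^2.4 ≈ 0.01298
  L2 = 0.2126×0.73791 + 0.7152×0.04519 + 0.0722×0.01298 ≈ 0.19013
Lighter = 0.24872, Darker = 0.19013
Ratio = (L_lighter + 0.05) / (L_darker + 0.05)
Ratio = (0.24872 + 0.05) / (0.19013 + 0.05) = 0.29872 / 0.24013 ≈ 1.2440
Ratio ≈ 1.24:1


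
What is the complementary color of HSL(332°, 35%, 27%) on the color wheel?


Complement = opposite side of color wheel = hue + 180°
H' = (332 + 180) mod 360 = 152°
S and L unchanged.
= HSL(152°, 35%, 27%)


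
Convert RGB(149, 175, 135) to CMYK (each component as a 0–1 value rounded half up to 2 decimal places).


R'=149/255≈0.5843, G'=175/255≈0.6863, B'=135/255≈0.5294
K = 1 - max(R',G',B') = 1 - 175/255 = 80/255 = 0.31372… → 0.31
(1-R'-K)/(1-K) simplifies to (max-R)/max with max = 175:
C = (175-149)/175 = 26/175 = 0.14857… → 0.15
M = (175-175)/175 = 0/175 = 0 → 0.00
Y = (175-135)/175 = 40/175 = 0.22857… → 0.23
= CMYK(0.15, 0.00, 0.23, 0.31)


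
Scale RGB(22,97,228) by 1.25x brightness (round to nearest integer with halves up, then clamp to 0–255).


Multiply each channel by 1.25, round half up, clamp to [0, 255]
R: 22×1.25 = 27.5 → round → 28
G: 97×1.25 = 121.25 → round → 121
B: 228×1.25 = 285 → clamp → 255
= RGB(28, 121, 255)


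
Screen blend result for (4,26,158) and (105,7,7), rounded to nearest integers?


Screen: C = 255 - (255-A)×(255-B)/255, rounded to nearest integer
R: 255 - (255-4)×(255-105)/255 = 255 - 37650/255 ≈ 255 - 147.647 = 107.353 → 107
G: 255 - (255-26)×(255-7)/255 = 255 - 56792/255 ≈ 255 - 222.714 = 32.286 → 32
B: 255 - (255-158)×(255-7)/255 = 255 - 24056/255 ≈ 255 - 94.337 = 160.663 → 161
= RGB(107, 32, 161)


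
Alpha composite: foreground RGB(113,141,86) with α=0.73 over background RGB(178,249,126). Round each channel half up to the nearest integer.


C = α×F + (1-α)×B, with 1-α = 0.27
R: 0.73×113 + 0.27×178 = 82.49 + 48.06 = 130.55 → 131
G: 0.73×141 + 0.27×249 = 102.93 + 67.23 = 170.16 → 170
B: 0.73×86 + 0.27×126 = 62.78 + 34.02 = 96.80 → 97
= RGB(131, 170, 97)


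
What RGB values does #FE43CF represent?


FE → 254 (R)
43 → 67 (G)
CF → 207 (B)
= RGB(254, 67, 207)


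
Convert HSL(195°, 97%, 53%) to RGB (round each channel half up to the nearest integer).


H=195°, S=0.97, L=0.53
C = (1-|2L-1|)×S = (1-|0.06|)×0.97 = 0.9118
H' = H/60 = 195/60 ≈ 3.2500; X = C×(1-|H' mod 2 - 1|) = 0.68385
m = L - C/2 = 0.53 - 0.4559 = 0.0741
Sector ⌊H'⌋ = 3 → (R',G',B') = (0.0, 0.68385, 0.9118)
RGB = ((R'+m)×255, (G'+m)×255, (B'+m)×255) = (18.8955, 193.27725, 251.4045)
Round half up → RGB(19, 193, 251)


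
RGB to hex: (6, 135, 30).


R = 6 → 06 (hex)
G = 135 → 87 (hex)
B = 30 → 1E (hex)
Hex = #06871E


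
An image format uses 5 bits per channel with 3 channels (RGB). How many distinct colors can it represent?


Total bits = 5 bits/channel × 3 channels = 15 bits
Distinct colors = 2^15
= 32,768 colors


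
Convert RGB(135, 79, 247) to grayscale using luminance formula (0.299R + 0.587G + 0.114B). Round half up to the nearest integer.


Gray = 0.299×R + 0.587×G + 0.114×B
Gray = 0.299×135 + 0.587×79 + 0.114×247
Gray = 40.365 + 46.373 + 28.158
Gray = 114.896 → round half up → 115
Gray = 115


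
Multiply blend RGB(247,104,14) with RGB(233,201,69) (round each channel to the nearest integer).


Multiply: C = A×B/255, rounded to nearest integer
R: 247×233/255 = 57551/255 ≈ 225.690 → 226
G: 104×201/255 = 20904/255 ≈ 81.976 → 82
B: 14×69/255 = 966/255 ≈ 3.788 → 4
= RGB(226, 82, 4)


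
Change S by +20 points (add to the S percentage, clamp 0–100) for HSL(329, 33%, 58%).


Original S = 33%
Adjustment = +20 percentage points
New S = 33 + (20) = 53
Clamp to [0, 100] → 53
= HSL(329°, 53%, 58%)


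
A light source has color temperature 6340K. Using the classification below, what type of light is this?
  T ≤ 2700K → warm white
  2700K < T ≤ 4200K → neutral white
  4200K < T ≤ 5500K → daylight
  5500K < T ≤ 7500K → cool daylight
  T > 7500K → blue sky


Temperature: 6340K
5500K < 6340K ≤ 7500K → cool daylight
Classification: cool daylight


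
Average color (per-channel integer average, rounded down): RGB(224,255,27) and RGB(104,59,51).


Midpoint: each channel = ⌊(C₁+C₂)/2⌋
R: ⌊(224+104)/2⌋ = 164
G: ⌊(255+59)/2⌋ = 157
B: ⌊(27+51)/2⌋ = 39
= RGB(164, 157, 39)


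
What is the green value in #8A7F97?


Color: #8A7F97
R = 8A = 138
G = 7F = 127
B = 97 = 151
Green = 127


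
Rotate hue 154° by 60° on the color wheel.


New hue = (H + rotation) mod 360
New hue = (154 + 60) mod 360
= 214 mod 360
= 214°


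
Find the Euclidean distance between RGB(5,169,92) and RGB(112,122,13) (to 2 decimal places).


d = √[(R₁-R₂)² + (G₁-G₂)² + (B₁-B₂)²]
d = √[(5-112)² + (169-122)² + (92-13)²]
d = √[11449 + 2209 + 6241]
d = √19899
d ≈ 141.06


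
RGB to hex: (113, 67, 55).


R = 113 → 71 (hex)
G = 67 → 43 (hex)
B = 55 → 37 (hex)
Hex = #714337


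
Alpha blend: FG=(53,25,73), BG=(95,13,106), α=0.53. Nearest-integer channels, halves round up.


C = α×F + (1-α)×B, with 1-α = 0.47
R: 0.53×53 + 0.47×95 = 28.09 + 44.65 = 72.74 → 73
G: 0.53×25 + 0.47×13 = 13.25 + 6.11 = 19.36 → 19
B: 0.53×73 + 0.47×106 = 38.69 + 49.82 = 88.51 → 89
= RGB(73, 19, 89)


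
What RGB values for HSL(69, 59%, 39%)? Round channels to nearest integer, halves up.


H=69°, S=0.59, L=0.39
C = (1-|2L-1|)×S = (1-|-0.22|)×0.59 = 0.4602
H' = H/60 = 69/60 ≈ 1.1500; X = C×(1-|H' mod 2 - 1|) = 0.39117
m = L - C/2 = 0.39 - 0.2301 = 0.1599
Sector ⌊H'⌋ = 1 → (R',G',B') = (0.39117, 0.4602, 0.0)
RGB = ((R'+m)×255, (G'+m)×255, (B'+m)×255) = (140.52285, 158.1255, 40.7745)
Round half up → RGB(141, 158, 41)


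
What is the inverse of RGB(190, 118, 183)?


Invert: (255-R, 255-G, 255-B)
R: 255-190 = 65
G: 255-118 = 137
B: 255-183 = 72
= RGB(65, 137, 72)


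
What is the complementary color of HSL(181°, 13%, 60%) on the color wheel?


Complement = opposite side of color wheel = hue + 180°
H' = (181 + 180) mod 360 = 1°
S and L unchanged.
= HSL(1°, 13%, 60%)


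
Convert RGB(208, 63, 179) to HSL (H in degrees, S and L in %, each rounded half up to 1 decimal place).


Normalize: R'=208/255≈0.8157, G'=63/255≈0.2471, B'=179/255≈0.7020
Max=208/255, Min=63/255, Δ=Max-Min=145/255
L = (Max+Min)/2 = (208+63)/510 = 271/510 = 0.53137… → L = 53.1%
L > 0.5 → S = Δ/(2-Max-Min) = 145/(510-208-63) = 145/239 = 0.60669… → S = 60.7%
(the 1/255 factors cancel in S and H, so raw channel differences can be used)
Max is R' → H = 60 × (((G-B)/Δ) mod 6) = 60 × (((63-179)/145) mod 6)
  (-116)/145 = -0.8; negative, so add 6 → 5.2
  H = 60 × 5.2 = 312° → H = 312.0°
= HSL(312.0°, 60.7%, 53.1%)


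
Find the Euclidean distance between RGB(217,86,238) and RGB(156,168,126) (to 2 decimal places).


d = √[(R₁-R₂)² + (G₁-G₂)² + (B₁-B₂)²]
d = √[(217-156)² + (86-168)² + (238-126)²]
d = √[3721 + 6724 + 12544]
d = √22989
d ≈ 151.62


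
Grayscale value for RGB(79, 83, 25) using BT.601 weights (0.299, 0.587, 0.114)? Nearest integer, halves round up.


Gray = 0.299×R + 0.587×G + 0.114×B
Gray = 0.299×79 + 0.587×83 + 0.114×25
Gray = 23.621 + 48.721 + 2.850
Gray = 75.192 → round half up → 75
Gray = 75


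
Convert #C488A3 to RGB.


C4 → 196 (R)
88 → 136 (G)
A3 → 163 (B)
= RGB(196, 136, 163)


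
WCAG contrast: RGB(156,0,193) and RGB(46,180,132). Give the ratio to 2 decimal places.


Linearize each sRGB channel c=v/255: c/12.92 if c ≤ 0.04045 else ((c+0.055)/1.055)^2.4
L = 0.2126×R_lin + 0.7152×G_lin + 0.0722×B_lin
Color 1 (156,0,193):
  R=156: 156/255≈0.6118 > 0.04045 → ((0.6118+0.055)/1.055)^2.4 ≈ 0.33245
  G=0: 0/255≈0.0000 ≤ 0.04045 → 0.0000/12.92 ≈ 0.00000
  B=193: 193/255≈0.7569 > 0.04045 → ((0.7569+0.055)/1.055)^2.4 ≈ 0.53328
  L1 = 0.2126×0.33245 + 0.7152×0.00000 + 0.0722×0.53328 ≈ 0.10918
Color 2 (46,180,132):
  R=46: 46/255≈0.1804 > 0.04045 → ((0.1804+0.055)/1.055)^2.4 ≈ 0.02732
  G=180: 180/255≈0.7059 > 0.04045 → ((0.7059+0.055)/1.055)^2.4 ≈ 0.45641
  B=132: 132/255≈0.5176 > 0.04045 → ((0.5176+0.055)/1.055)^2.4 ≈ 0.23074
  L2 = 0.2126×0.02732 + 0.7152×0.45641 + 0.0722×0.23074 ≈ 0.34889
Lighter = 0.34889, Darker = 0.10918
Ratio = (L_lighter + 0.05) / (L_darker + 0.05)
Ratio = (0.34889 + 0.05) / (0.10918 + 0.05) = 0.39889 / 0.15918 ≈ 2.5059
Ratio ≈ 2.51:1


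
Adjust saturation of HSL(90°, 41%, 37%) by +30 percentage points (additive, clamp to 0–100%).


Original S = 41%
Adjustment = +30 percentage points
New S = 41 + (30) = 71
Clamp to [0, 100] → 71
= HSL(90°, 71%, 37%)


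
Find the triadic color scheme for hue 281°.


Triadic: equally spaced at 120° intervals
H1 = 281°
H2 = (281 + 120) mod 360 = 41°
H3 = (281 + 240) mod 360 = 161°
Triadic = 281°, 41°, 161°


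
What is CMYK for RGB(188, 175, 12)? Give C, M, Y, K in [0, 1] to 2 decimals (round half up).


R'=188/255≈0.7373, G'=175/255≈0.6863, B'=12/255≈0.0471
K = 1 - max(R',G',B') = 1 - 188/255 = 67/255 = 0.26274… → 0.26
(1-R'-K)/(1-K) simplifies to (max-R)/max with max = 188:
C = (188-188)/188 = 0/188 = 0 → 0.00
M = (188-175)/188 = 13/188 = 0.06914… → 0.07
Y = (188-12)/188 = 176/188 = 0.93617… → 0.94
= CMYK(0.00, 0.07, 0.94, 0.26)


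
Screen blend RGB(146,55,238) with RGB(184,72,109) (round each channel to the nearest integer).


Screen: C = 255 - (255-A)×(255-B)/255, rounded to nearest integer
R: 255 - (255-146)×(255-184)/255 = 255 - 7739/255 ≈ 255 - 30.349 = 224.651 → 225
G: 255 - (255-55)×(255-72)/255 = 255 - 36600/255 ≈ 255 - 143.529 = 111.471 → 111
B: 255 - (255-238)×(255-109)/255 = 255 - 2482/255 ≈ 255 - 9.733 = 245.267 → 245
= RGB(225, 111, 245)


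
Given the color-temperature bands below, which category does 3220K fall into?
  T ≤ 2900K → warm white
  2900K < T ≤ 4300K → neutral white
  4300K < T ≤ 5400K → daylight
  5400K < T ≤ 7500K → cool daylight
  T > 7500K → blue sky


Temperature: 3220K
2900K < 3220K ≤ 4300K → neutral white
Classification: neutral white


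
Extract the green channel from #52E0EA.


Color: #52E0EA
R = 52 = 82
G = E0 = 224
B = EA = 234
Green = 224


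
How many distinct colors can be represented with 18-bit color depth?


Colors = 2^bits = 2^18
= 262,144 colors


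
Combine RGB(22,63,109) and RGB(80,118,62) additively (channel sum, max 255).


Additive: each channel = min(255, C₁+C₂)
R: 22+80 = 102 → 102
G: 63+118 = 181 → 181
B: 109+62 = 171 → 171
= RGB(102, 181, 171)


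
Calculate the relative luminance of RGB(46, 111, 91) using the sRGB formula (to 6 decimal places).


Linearize each channel (sRGB transfer function): c = v/255; c_lin = c/12.92 if c ≤ 0.04045, else ((c+0.055)/1.055)^2.4
  R: 46/255 ≈ 0.180392 > 0.04045 → ((0.180392+0.055)/1.055)^2.4 ≈ 0.027321
  G: 111/255 ≈ 0.435294 > 0.04045 → ((0.435294+0.055)/1.055)^2.4 ≈ 0.158961
  B: 91/255 ≈ 0.356863 > 0.04045 → ((0.356863+0.055)/1.055)^2.4 ≈ 0.104616
R_lin = 0.027321, G_lin = 0.158961, B_lin = 0.104616
L = 0.2126×R + 0.7152×G + 0.0722×B
L = 0.2126×0.027321 + 0.7152×0.158961 + 0.0722×0.104616
L ≈ 0.127051


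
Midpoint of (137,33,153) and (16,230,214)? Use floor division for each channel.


Midpoint: each channel = ⌊(C₁+C₂)/2⌋
R: ⌊(137+16)/2⌋ = 76
G: ⌊(33+230)/2⌋ = 131
B: ⌊(153+214)/2⌋ = 183
= RGB(76, 131, 183)


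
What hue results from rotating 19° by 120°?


New hue = (H + rotation) mod 360
New hue = (19 + 120) mod 360
= 139 mod 360
= 139°


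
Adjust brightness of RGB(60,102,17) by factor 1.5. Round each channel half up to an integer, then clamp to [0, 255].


Multiply each channel by 1.5, round half up, clamp to [0, 255]
R: 60×1.5 = 90
G: 102×1.5 = 153
B: 17×1.5 = 25.5 → round → 26
= RGB(90, 153, 26)


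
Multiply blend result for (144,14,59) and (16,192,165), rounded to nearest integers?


Multiply: C = A×B/255, rounded to nearest integer
R: 144×16/255 = 2304/255 ≈ 9.035 → 9
G: 14×192/255 = 2688/255 ≈ 10.541 → 11
B: 59×165/255 = 9735/255 ≈ 38.176 → 38
= RGB(9, 11, 38)


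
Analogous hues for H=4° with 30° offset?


Base hue: 4°
Left analog: (4 - 30) mod 360 = 334°
Right analog: (4 + 30) mod 360 = 34°
Analogous hues = 334° and 34°


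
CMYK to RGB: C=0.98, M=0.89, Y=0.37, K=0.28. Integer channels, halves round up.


R = 255 × (1-C) × (1-K) = 255 × 0.02 × 0.72 = 3.672 → 4
G = 255 × (1-M) × (1-K) = 255 × 0.11 × 0.72 = 20.196 → 20
B = 255 × (1-Y) × (1-K) = 255 × 0.63 × 0.72 = 115.668 → 116
= RGB(4, 20, 116)


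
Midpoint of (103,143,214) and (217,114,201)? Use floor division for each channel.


Midpoint: each channel = ⌊(C₁+C₂)/2⌋
R: ⌊(103+217)/2⌋ = 160
G: ⌊(143+114)/2⌋ = 128
B: ⌊(214+201)/2⌋ = 207
= RGB(160, 128, 207)


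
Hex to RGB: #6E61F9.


6E → 110 (R)
61 → 97 (G)
F9 → 249 (B)
= RGB(110, 97, 249)


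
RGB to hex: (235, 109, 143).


R = 235 → EB (hex)
G = 109 → 6D (hex)
B = 143 → 8F (hex)
Hex = #EB6D8F


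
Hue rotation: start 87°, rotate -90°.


New hue = (H + rotation) mod 360
New hue = (87 -90) mod 360
= -3 mod 360
= 357°


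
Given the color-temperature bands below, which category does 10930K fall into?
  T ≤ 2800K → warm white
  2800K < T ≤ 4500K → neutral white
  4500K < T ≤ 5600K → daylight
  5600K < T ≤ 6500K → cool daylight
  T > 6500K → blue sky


Temperature: 10930K
10930K > 6500K → blue sky
Classification: blue sky


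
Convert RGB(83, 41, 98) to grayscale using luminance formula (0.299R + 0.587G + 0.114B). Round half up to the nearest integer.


Gray = 0.299×R + 0.587×G + 0.114×B
Gray = 0.299×83 + 0.587×41 + 0.114×98
Gray = 24.817 + 24.067 + 11.172
Gray = 60.056 → round half up → 60
Gray = 60


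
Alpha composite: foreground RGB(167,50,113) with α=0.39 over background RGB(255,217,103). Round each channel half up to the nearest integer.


C = α×F + (1-α)×B, with 1-α = 0.61
R: 0.39×167 + 0.61×255 = 65.13 + 155.55 = 220.68 → 221
G: 0.39×50 + 0.61×217 = 19.50 + 132.37 = 151.87 → 152
B: 0.39×113 + 0.61×103 = 44.07 + 62.83 = 106.90 → 107
= RGB(221, 152, 107)


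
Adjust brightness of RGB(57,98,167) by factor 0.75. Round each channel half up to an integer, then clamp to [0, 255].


Multiply each channel by 0.75, round half up, clamp to [0, 255]
R: 57×0.75 = 42.75 → round → 43
G: 98×0.75 = 73.5 → round → 74
B: 167×0.75 = 125.25 → round → 125
= RGB(43, 74, 125)


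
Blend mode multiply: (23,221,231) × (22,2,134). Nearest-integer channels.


Multiply: C = A×B/255, rounded to nearest integer
R: 23×22/255 = 506/255 ≈ 1.984 → 2
G: 221×2/255 = 442/255 ≈ 1.733 → 2
B: 231×134/255 = 30954/255 ≈ 121.388 → 121
= RGB(2, 2, 121)


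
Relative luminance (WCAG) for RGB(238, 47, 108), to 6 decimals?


Linearize each channel (sRGB transfer function): c = v/255; c_lin = c/12.92 if c ≤ 0.04045, else ((c+0.055)/1.055)^2.4
  R: 238/255 ≈ 0.933333 > 0.04045 → ((0.933333+0.055)/1.055)^2.4 ≈ 0.854993
  G: 47/255 ≈ 0.184314 > 0.04045 → ((0.184314+0.055)/1.055)^2.4 ≈ 0.028426
  B: 108/255 ≈ 0.423529 > 0.04045 → ((0.423529+0.055)/1.055)^2.4 ≈ 0.149960
R_lin = 0.854993, G_lin = 0.028426, B_lin = 0.149960
L = 0.2126×R + 0.7152×G + 0.0722×B
L = 0.2126×0.854993 + 0.7152×0.028426 + 0.0722×0.149960
L ≈ 0.212929


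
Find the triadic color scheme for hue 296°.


Triadic: equally spaced at 120° intervals
H1 = 296°
H2 = (296 + 120) mod 360 = 56°
H3 = (296 + 240) mod 360 = 176°
Triadic = 296°, 56°, 176°


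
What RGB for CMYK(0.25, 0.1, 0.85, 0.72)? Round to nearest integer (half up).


R = 255 × (1-C) × (1-K) = 255 × 0.75 × 0.28 = 53.55 → 54
G = 255 × (1-M) × (1-K) = 255 × 0.90 × 0.28 = 64.26 → 64
B = 255 × (1-Y) × (1-K) = 255 × 0.15 × 0.28 = 10.71 → 11
= RGB(54, 64, 11)


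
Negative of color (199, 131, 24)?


Invert: (255-R, 255-G, 255-B)
R: 255-199 = 56
G: 255-131 = 124
B: 255-24 = 231
= RGB(56, 124, 231)


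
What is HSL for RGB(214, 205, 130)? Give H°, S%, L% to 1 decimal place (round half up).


Normalize: R'=214/255≈0.8392, G'=205/255≈0.8039, B'=130/255≈0.5098
Max=214/255, Min=130/255, Δ=Max-Min=84/255
L = (Max+Min)/2 = (214+130)/510 = 344/510 = 0.67450… → L = 67.5%
L > 0.5 → S = Δ/(2-Max-Min) = 84/(510-214-130) = 84/166 = 0.50602… → S = 50.6%
(the 1/255 factors cancel in S and H, so raw channel differences can be used)
Max is R' → H = 60 × (((G-B)/Δ) mod 6) = 60 × (((205-130)/84) mod 6)
  75/84 = 0.8928…
  H = 60 × 0.8928… = 53.571…° → H = 53.6°
= HSL(53.6°, 50.6%, 67.5%)
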